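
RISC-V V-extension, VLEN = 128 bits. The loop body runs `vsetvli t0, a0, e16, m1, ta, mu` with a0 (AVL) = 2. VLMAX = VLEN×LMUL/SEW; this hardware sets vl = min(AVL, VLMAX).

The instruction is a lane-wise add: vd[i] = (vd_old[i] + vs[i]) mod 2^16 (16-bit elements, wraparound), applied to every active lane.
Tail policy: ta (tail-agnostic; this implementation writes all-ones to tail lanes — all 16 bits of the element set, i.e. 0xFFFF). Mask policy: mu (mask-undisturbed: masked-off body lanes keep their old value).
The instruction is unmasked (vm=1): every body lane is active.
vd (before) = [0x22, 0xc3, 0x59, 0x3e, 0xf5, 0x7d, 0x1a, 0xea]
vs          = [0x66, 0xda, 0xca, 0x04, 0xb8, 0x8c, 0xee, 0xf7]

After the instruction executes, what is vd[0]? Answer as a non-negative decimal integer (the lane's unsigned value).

vd[0] = 136

VLMAX = VLEN×LMUL/SEW = 128×1/16 = 8
vl ← min(2, 8) = 2
lane  0: add(0x22,0x66) ⇒ 0x88
lane  1: add(0xc3,0xda) ⇒ 0x19d
lane  2: tail/ones ⇒ 0xffff
lane  3: tail/ones ⇒ 0xffff
lane  4: tail/ones ⇒ 0xffff
lane  5: tail/ones ⇒ 0xffff
lane  6: tail/ones ⇒ 0xffff
lane  7: tail/ones ⇒ 0xffff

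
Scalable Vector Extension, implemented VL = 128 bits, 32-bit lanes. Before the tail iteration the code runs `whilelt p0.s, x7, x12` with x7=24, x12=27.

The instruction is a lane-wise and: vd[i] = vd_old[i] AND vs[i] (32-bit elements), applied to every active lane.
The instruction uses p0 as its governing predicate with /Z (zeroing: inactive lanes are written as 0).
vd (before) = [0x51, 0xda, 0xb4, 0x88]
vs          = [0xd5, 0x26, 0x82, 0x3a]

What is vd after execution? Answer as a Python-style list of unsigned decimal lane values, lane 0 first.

lane count: 128 div 32 = 4
p0[j] = (24+j < 27); true for j=0..2 → 3 lanes set
lane  0: and(0x51,0xd5) ⇒ 0x51
lane  1: and(0xda,0x26) ⇒ 0x02
lane  2: and(0xb4,0x82) ⇒ 0x80
lane  3: tail/zero ⇒ 0x00

vd = [81, 2, 128, 0]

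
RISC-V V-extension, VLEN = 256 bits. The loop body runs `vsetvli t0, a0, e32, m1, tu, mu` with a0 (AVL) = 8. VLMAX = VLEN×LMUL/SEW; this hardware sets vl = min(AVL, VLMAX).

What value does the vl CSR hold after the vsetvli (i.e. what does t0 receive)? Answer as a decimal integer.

vl = 8

VLMAX = VLEN×LMUL/SEW = 256×1/32 = 8
AVL=8 ≤ VLMAX=8, so vl = 8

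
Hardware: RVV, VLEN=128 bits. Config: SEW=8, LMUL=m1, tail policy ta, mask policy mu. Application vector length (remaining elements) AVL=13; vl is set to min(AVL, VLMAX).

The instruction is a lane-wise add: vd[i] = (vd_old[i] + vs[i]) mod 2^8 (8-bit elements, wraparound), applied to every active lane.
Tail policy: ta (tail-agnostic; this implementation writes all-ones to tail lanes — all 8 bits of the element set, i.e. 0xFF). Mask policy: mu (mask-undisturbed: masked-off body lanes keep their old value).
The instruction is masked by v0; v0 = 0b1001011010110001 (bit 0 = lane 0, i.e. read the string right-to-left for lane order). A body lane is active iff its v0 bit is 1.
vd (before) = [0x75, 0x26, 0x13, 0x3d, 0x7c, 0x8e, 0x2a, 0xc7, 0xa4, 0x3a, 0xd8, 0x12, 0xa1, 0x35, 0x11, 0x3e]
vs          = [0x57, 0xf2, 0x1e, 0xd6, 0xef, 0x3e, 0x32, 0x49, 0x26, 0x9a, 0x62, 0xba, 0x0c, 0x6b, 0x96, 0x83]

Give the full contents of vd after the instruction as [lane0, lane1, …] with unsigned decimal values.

VLMAX = (128 × 1) / 8 = 16 lanes
vl = min(AVL, VLMAX) = min(13, 16) = 13
vd[0] add(0x75,0x57) -> 0xcc
vd[1] mask-off/keep -> 0x26
vd[2] mask-off/keep -> 0x13
vd[3] mask-off/keep -> 0x3d
vd[4] add(0x7c,0xef) -> 0x6b
vd[5] add(0x8e,0x3e) -> 0xcc
vd[6] mask-off/keep -> 0x2a
vd[7] add(0xc7,0x49) -> 0x10
vd[8] mask-off/keep -> 0xa4
vd[9] add(0x3a,0x9a) -> 0xd4
vd[10] add(0xd8,0x62) -> 0x3a
vd[11] mask-off/keep -> 0x12
vd[12] add(0xa1,0x0c) -> 0xad
vd[13] tail/ones -> 0xff
vd[14] tail/ones -> 0xff
vd[15] tail/ones -> 0xff

vd = [204, 38, 19, 61, 107, 204, 42, 16, 164, 212, 58, 18, 173, 255, 255, 255]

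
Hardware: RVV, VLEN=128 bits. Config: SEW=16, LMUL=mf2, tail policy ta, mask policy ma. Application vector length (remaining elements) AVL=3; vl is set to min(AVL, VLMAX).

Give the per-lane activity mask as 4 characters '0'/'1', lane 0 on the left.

predicate = 1110

VLMAX = VLEN×LMUL/SEW = 128×1/2/16 = 4
AVL=3 ≤ VLMAX=4, so vl = 3
bits (lane 0 leftmost): 1110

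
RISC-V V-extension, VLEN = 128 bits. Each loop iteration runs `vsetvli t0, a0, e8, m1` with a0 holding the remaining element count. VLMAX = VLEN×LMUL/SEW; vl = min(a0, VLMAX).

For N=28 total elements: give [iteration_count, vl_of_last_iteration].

[iterations, last_vl] = [2, 12]

VLMAX = VLEN×LMUL/SEW = 128×1/8 = 16
N=28: ⌈28/16⌉ = 2 iters; last vl = 28 − 1×16 = 12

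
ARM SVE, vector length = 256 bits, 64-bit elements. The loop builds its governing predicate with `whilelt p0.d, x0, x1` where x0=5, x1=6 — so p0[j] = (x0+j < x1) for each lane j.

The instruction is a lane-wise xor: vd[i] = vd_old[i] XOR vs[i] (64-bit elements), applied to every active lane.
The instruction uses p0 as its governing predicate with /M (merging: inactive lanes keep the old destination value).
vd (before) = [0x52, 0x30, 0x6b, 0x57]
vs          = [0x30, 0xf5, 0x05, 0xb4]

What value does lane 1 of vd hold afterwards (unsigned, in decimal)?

vd[1] = 48

lane count: 256 div 64 = 4
active while 5+j < 6, i.e. j ∈ [0,1) capped at 4 ⇒ 1
vd[0] xor(0x52,0x30) -> 0x62
vd[1] tail/keep -> 0x30
vd[2] tail/keep -> 0x6b
vd[3] tail/keep -> 0x57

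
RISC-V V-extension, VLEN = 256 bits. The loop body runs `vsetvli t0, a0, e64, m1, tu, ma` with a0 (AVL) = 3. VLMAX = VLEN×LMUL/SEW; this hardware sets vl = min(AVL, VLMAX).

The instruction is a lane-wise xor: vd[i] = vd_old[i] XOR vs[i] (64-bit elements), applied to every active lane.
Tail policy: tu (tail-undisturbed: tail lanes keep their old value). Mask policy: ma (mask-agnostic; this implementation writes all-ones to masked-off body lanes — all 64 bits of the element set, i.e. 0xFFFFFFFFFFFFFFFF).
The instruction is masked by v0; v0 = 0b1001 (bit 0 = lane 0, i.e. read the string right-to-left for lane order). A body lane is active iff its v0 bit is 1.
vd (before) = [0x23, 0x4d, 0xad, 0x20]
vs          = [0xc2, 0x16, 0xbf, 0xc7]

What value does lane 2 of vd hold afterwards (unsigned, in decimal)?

vd[2] = 18446744073709551615

lanes per group: 256·1/64 = 4
vl = min(AVL, VLMAX) = min(3, 4) = 3
  i=0: xor(0x23,0xc2) → 225
  i=1: mask-off/ones → 18446744073709551615
  i=2: mask-off/ones → 18446744073709551615
  i=3: tail/keep → 32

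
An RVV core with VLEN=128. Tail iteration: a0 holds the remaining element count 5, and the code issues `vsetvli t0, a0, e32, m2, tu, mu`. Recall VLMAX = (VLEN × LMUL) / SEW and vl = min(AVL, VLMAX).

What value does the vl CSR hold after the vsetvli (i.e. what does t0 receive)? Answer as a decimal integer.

vl = 5

VLMAX = VLEN×LMUL/SEW = 128×2/32 = 8
vl = min(AVL, VLMAX) = min(5, 8) = 5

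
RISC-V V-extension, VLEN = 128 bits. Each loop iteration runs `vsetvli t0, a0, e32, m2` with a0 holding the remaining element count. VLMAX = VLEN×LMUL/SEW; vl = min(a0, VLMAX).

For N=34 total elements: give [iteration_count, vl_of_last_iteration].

[iterations, last_vl] = [5, 2]

lanes per group: 128·2/32 = 8
N=34: ⌈34/8⌉ = 5 iters; last vl = 34 − 4×8 = 2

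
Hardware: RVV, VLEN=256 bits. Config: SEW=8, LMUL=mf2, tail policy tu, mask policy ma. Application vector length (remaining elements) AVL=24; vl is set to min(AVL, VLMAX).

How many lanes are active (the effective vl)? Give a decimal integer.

VLMAX = VLEN×LMUL/SEW = 256×1/2/8 = 16
vl ← min(24, 16) = 16

vl = 16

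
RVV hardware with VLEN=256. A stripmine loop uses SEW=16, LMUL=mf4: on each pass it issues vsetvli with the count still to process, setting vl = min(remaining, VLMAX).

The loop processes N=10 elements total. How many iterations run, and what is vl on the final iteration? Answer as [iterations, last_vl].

[iterations, last_vl] = [3, 2]

VLMAX = (256 × 1/4) / 16 = 4 lanes
10 elements at 4/iter → 3 passes, remainder 2 on the last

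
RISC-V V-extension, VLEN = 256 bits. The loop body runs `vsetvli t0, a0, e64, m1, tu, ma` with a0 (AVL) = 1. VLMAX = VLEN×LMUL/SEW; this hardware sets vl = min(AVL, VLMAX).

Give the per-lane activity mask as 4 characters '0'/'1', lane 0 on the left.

predicate = 1000

lanes per group: 256·1/64 = 4
vl = min(AVL, VLMAX) = min(1, 4) = 1
bits (lane 0 leftmost): 1000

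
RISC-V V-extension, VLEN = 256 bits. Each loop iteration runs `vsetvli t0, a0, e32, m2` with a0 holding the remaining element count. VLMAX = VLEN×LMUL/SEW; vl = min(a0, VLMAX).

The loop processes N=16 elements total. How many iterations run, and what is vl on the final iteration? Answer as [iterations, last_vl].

[iterations, last_vl] = [1, 16]

VLMAX = (256 × 2) / 32 = 16 lanes
N=16: ⌈16/16⌉ = 1 iters; last vl = 16 − 0×16 = 16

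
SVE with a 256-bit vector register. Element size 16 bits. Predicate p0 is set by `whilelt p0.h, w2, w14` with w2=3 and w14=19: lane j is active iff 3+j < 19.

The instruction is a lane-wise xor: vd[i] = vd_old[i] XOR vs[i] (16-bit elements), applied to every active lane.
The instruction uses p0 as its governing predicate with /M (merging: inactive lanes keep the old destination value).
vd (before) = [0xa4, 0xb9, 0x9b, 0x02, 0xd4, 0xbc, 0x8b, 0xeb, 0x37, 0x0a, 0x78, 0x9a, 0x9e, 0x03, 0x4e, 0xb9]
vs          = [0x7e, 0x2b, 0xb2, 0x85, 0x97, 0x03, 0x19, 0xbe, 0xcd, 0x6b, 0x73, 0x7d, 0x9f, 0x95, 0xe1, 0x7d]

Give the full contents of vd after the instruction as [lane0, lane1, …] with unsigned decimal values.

256-bit reg / 16-bit elem → 16 lanes
active while 3+j < 19, i.e. j ∈ [0,16) capped at 16 ⇒ 16
[0] xor(0xa4,0x7e) = 0xda
[1] xor(0xb9,0x2b) = 0x92
[2] xor(0x9b,0xb2) = 0x29
[3] xor(0x02,0x85) = 0x87
[4] xor(0xd4,0x97) = 0x43
[5] xor(0xbc,0x03) = 0xbf
[6] xor(0x8b,0x19) = 0x92
[7] xor(0xeb,0xbe) = 0x55
[8] xor(0x37,0xcd) = 0xfa
[9] xor(0x0a,0x6b) = 0x61
[10] xor(0x78,0x73) = 0x0b
[11] xor(0x9a,0x7d) = 0xe7
[12] xor(0x9e,0x9f) = 0x01
[13] xor(0x03,0x95) = 0x96
[14] xor(0x4e,0xe1) = 0xaf
[15] xor(0xb9,0x7d) = 0xc4

vd = [218, 146, 41, 135, 67, 191, 146, 85, 250, 97, 11, 231, 1, 150, 175, 196]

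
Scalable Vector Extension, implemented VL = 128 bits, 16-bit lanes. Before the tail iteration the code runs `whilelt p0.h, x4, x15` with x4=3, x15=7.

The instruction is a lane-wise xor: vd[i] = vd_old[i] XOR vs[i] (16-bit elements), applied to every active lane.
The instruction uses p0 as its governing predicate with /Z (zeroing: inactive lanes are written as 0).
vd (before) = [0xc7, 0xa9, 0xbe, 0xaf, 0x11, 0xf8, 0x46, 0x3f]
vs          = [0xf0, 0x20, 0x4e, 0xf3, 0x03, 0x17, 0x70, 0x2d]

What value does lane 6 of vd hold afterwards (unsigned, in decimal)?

register lanes = 128/16 = 8
whilelt: lane j active iff 3+j < 7 → j < 4 → 4 active
lane  0: xor(0xc7,0xf0) ⇒ 0x37
lane  1: xor(0xa9,0x20) ⇒ 0x89
lane  2: xor(0xbe,0x4e) ⇒ 0xf0
lane  3: xor(0xaf,0xf3) ⇒ 0x5c
lane  4: tail/zero ⇒ 0x00
lane  5: tail/zero ⇒ 0x00
lane  6: tail/zero ⇒ 0x00
lane  7: tail/zero ⇒ 0x00

vd[6] = 0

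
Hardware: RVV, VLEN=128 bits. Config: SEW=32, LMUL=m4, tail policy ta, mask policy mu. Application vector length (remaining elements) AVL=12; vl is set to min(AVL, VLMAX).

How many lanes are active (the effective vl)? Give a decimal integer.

vl = 12

VLMAX = (128 × 4) / 32 = 16 lanes
vl = min(AVL, VLMAX) = min(12, 16) = 12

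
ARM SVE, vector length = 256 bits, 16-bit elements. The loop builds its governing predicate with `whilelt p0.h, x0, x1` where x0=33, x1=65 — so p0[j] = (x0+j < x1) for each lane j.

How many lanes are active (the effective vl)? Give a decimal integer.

vl = 16

256-bit reg / 16-bit elem → 16 lanes
p0[j] = (33+j < 65); true for j=0..15 → 16 lanes set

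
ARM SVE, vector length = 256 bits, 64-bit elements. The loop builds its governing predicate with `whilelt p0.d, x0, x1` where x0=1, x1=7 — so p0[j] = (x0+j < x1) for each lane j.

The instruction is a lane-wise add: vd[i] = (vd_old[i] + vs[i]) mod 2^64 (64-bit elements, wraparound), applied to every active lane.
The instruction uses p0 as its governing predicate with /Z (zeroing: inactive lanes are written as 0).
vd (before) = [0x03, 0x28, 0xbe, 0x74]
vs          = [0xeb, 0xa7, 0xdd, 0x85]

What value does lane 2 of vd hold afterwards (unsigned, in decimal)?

vd[2] = 411

256-bit reg / 64-bit elem → 4 lanes
whilelt: lane j active iff 1+j < 7 → j < 6 → 4 active
vd[0] add(0x03,0xeb) -> 0xee
vd[1] add(0x28,0xa7) -> 0xcf
vd[2] add(0xbe,0xdd) -> 0x19b
vd[3] add(0x74,0x85) -> 0xf9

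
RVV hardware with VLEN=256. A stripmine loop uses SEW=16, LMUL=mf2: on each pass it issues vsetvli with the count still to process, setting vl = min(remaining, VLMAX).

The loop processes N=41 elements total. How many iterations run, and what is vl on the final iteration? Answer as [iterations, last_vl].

VLMAX = (256 × 1/2) / 16 = 8 lanes
41 elements at 8/iter → 6 passes, remainder 1 on the last

[iterations, last_vl] = [6, 1]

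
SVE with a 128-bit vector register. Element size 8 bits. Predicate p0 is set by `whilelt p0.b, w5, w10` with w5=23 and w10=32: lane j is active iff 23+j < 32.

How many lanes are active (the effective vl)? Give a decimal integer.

vl = 9

register lanes = 128/8 = 16
whilelt: lane j active iff 23+j < 32 → j < 9 → 9 active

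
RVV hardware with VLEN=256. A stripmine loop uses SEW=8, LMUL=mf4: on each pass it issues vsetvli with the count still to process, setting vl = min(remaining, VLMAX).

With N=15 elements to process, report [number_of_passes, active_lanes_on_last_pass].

lanes per group: 256·1/4/8 = 8
15 elements at 8/iter → 2 passes, remainder 7 on the last

[iterations, last_vl] = [2, 7]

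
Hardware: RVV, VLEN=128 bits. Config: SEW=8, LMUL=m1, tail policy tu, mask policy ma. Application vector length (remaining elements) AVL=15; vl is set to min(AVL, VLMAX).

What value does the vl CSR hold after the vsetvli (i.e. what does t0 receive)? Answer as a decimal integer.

vl = 15

VLMAX = (128 × 1) / 8 = 16 lanes
vl ← min(15, 16) = 15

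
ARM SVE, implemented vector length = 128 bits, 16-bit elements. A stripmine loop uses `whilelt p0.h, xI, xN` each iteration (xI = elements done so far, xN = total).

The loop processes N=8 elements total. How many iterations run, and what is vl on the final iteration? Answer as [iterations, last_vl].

lane count: 128 div 16 = 8
8 elements at 8/iter → 1 passes, remainder 8 on the last

[iterations, last_vl] = [1, 8]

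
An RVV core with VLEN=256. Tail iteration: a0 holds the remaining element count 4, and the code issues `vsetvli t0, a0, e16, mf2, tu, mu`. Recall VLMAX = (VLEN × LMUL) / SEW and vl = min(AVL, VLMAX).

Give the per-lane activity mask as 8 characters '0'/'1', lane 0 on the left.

VLMAX = (256 × 1/2) / 16 = 8 lanes
vl ← min(4, 8) = 4
bits (lane 0 leftmost): 11110000

predicate = 11110000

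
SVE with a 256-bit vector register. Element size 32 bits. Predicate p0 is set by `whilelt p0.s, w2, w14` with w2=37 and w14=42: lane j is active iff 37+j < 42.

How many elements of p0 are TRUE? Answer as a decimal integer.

lane count: 256 div 32 = 8
whilelt: lane j active iff 37+j < 42 → j < 5 → 5 active

vl = 5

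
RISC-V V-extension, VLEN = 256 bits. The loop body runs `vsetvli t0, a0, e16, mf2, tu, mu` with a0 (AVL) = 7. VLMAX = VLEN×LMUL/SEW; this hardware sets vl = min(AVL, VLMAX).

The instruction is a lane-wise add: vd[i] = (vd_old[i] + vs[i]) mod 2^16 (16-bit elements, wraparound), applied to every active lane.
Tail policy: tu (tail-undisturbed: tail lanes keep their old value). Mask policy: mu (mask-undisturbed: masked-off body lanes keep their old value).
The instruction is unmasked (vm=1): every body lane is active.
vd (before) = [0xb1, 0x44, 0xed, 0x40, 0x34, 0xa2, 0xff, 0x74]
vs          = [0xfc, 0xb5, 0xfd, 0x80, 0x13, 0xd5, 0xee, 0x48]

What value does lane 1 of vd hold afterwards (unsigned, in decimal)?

vd[1] = 249

VLMAX = VLEN×LMUL/SEW = 256×1/2/16 = 8
vl = min(AVL, VLMAX) = min(7, 8) = 7
[0] add(0xb1,0xfc) = 0x1ad
[1] add(0x44,0xb5) = 0xf9
[2] add(0xed,0xfd) = 0x1ea
[3] add(0x40,0x80) = 0xc0
[4] add(0x34,0x13) = 0x47
[5] add(0xa2,0xd5) = 0x177
[6] add(0xff,0xee) = 0x1ed
[7] tail/keep = 0x74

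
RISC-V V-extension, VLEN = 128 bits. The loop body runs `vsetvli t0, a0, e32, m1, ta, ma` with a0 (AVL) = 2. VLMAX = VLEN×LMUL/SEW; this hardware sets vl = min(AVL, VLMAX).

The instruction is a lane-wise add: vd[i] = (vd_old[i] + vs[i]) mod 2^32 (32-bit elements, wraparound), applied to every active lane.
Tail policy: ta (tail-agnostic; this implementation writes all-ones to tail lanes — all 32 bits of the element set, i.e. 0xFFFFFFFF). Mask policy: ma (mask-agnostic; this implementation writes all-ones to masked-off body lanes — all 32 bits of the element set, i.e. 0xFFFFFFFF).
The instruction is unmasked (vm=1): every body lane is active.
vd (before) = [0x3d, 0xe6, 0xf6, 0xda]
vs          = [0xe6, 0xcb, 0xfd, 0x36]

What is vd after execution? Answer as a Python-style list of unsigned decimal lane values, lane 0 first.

VLMAX = (128 × 1) / 32 = 4 lanes
vl ← min(2, 4) = 2
  i=0: add(0x3d,0xe6) → 291
  i=1: add(0xe6,0xcb) → 433
  i=2: tail/ones → 4294967295
  i=3: tail/ones → 4294967295

vd = [291, 433, 4294967295, 4294967295]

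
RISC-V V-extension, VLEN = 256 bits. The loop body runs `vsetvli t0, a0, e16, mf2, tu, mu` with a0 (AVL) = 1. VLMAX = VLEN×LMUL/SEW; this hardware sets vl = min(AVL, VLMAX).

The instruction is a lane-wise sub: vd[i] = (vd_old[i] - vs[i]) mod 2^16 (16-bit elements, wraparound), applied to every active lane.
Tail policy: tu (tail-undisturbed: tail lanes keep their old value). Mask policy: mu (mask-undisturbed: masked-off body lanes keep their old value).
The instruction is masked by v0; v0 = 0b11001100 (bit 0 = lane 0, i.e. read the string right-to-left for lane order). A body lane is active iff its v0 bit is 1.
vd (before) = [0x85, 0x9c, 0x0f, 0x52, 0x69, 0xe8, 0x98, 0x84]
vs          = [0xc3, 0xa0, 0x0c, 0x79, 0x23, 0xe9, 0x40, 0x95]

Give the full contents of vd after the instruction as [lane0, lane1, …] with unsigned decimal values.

lanes per group: 256·1/2/16 = 8
vl = min(AVL, VLMAX) = min(1, 8) = 1
  i=0: mask-off/keep → 133
  i=1: tail/keep → 156
  i=2: tail/keep → 15
  i=3: tail/keep → 82
  i=4: tail/keep → 105
  i=5: tail/keep → 232
  i=6: tail/keep → 152
  i=7: tail/keep → 132

vd = [133, 156, 15, 82, 105, 232, 152, 132]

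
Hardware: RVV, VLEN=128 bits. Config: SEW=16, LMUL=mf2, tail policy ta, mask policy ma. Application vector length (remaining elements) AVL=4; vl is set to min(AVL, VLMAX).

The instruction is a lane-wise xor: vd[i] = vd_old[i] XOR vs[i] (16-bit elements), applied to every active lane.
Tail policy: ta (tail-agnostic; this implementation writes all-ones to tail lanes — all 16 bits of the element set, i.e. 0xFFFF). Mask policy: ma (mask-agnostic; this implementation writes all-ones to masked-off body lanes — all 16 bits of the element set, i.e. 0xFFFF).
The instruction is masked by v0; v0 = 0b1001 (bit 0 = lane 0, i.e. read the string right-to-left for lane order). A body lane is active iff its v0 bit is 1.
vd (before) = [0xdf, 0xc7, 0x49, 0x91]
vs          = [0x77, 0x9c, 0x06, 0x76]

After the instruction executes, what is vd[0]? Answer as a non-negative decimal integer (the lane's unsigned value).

vd[0] = 168

VLMAX = VLEN×LMUL/SEW = 128×1/2/16 = 4
AVL=4 ≤ VLMAX=4, so vl = 4
lane  0: xor(0xdf,0x77) ⇒ 0xa8
lane  1: mask-off/ones ⇒ 0xffff
lane  2: mask-off/ones ⇒ 0xffff
lane  3: xor(0x91,0x76) ⇒ 0xe7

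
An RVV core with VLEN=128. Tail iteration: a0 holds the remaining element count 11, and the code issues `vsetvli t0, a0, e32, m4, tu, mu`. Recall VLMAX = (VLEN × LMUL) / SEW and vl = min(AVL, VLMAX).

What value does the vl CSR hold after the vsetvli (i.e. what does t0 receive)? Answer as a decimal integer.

lanes per group: 128·4/32 = 16
vl ← min(11, 16) = 11

vl = 11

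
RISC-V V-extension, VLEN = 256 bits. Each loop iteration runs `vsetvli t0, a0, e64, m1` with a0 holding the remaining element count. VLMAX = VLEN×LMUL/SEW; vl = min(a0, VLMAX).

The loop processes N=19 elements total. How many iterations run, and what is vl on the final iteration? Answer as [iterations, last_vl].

VLMAX = (256 × 1) / 64 = 4 lanes
N=19: ⌈19/4⌉ = 5 iters; last vl = 19 − 4×4 = 3

[iterations, last_vl] = [5, 3]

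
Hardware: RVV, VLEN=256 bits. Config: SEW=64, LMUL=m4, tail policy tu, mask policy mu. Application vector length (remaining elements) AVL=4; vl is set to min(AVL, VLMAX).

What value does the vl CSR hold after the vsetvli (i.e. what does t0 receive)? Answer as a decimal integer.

VLMAX = (256 × 4) / 64 = 16 lanes
vl = min(AVL, VLMAX) = min(4, 16) = 4

vl = 4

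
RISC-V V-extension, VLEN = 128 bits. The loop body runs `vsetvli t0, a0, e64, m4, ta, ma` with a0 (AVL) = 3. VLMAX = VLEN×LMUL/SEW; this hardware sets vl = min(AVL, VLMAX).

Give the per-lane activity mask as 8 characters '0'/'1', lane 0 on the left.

predicate = 11100000

VLMAX = (128 × 4) / 64 = 8 lanes
vl ← min(3, 8) = 3
bits (lane 0 leftmost): 11100000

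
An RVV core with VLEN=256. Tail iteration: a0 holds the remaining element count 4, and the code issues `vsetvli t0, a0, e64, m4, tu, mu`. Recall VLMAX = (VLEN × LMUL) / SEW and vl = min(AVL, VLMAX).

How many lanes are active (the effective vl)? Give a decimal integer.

vl = 4

lanes per group: 256·4/64 = 16
vl ← min(4, 16) = 4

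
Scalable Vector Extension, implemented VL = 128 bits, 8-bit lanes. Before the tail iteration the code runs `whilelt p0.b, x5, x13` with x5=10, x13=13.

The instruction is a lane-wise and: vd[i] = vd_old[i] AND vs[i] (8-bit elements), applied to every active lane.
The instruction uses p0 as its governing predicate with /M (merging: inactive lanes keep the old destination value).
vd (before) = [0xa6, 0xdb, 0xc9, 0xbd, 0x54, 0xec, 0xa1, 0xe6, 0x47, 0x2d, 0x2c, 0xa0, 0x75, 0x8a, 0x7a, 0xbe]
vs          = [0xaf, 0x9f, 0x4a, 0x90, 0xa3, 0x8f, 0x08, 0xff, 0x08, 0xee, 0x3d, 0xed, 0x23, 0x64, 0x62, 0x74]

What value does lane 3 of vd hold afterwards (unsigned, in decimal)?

vd[3] = 189

lane count: 128 div 8 = 16
whilelt: lane j active iff 10+j < 13 → j < 3 → 3 active
[0] and(0xa6,0xaf) = 0xa6
[1] and(0xdb,0x9f) = 0x9b
[2] and(0xc9,0x4a) = 0x48
[3] tail/keep = 0xbd
[4] tail/keep = 0x54
[5] tail/keep = 0xec
[6] tail/keep = 0xa1
[7] tail/keep = 0xe6
[8] tail/keep = 0x47
[9] tail/keep = 0x2d
[10] tail/keep = 0x2c
[11] tail/keep = 0xa0
[12] tail/keep = 0x75
[13] tail/keep = 0x8a
[14] tail/keep = 0x7a
[15] tail/keep = 0xbe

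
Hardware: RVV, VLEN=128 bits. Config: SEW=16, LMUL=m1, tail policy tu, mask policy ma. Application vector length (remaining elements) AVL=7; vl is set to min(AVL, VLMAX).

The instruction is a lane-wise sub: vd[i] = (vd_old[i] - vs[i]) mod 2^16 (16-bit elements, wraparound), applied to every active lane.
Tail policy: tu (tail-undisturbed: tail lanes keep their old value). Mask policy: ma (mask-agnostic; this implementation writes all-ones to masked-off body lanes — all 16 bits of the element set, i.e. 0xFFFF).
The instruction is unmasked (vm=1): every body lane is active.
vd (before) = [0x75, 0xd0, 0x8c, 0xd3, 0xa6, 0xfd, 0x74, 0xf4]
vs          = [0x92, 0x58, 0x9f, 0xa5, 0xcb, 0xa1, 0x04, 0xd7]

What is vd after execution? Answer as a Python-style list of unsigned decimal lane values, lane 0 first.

vd = [65507, 120, 65517, 46, 65499, 92, 112, 244]

lanes per group: 128·1/16 = 8
AVL=7 ≤ VLMAX=8, so vl = 7
lane  0: sub(0x75,0x92) ⇒ 0xffe3
lane  1: sub(0xd0,0x58) ⇒ 0x78
lane  2: sub(0x8c,0x9f) ⇒ 0xffed
lane  3: sub(0xd3,0xa5) ⇒ 0x2e
lane  4: sub(0xa6,0xcb) ⇒ 0xffdb
lane  5: sub(0xfd,0xa1) ⇒ 0x5c
lane  6: sub(0x74,0x04) ⇒ 0x70
lane  7: tail/keep ⇒ 0xf4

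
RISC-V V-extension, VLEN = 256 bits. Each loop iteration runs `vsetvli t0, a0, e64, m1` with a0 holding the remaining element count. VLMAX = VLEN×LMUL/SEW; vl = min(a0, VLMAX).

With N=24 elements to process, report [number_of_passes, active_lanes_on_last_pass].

lanes per group: 256·1/64 = 4
iterations = ceil(24/4) = 6; final-pass vl = 4

[iterations, last_vl] = [6, 4]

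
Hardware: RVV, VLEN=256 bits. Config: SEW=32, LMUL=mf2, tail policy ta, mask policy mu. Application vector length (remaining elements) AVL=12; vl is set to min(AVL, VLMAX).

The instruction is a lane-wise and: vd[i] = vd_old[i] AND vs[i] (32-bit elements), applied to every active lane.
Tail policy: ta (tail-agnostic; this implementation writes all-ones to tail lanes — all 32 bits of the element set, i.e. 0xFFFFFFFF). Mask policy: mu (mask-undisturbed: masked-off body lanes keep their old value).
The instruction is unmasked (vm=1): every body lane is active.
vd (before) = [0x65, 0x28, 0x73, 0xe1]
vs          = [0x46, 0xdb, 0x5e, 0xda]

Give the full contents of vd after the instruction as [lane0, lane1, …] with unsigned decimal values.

vd = [68, 8, 82, 192]

lanes per group: 256·1/2/32 = 4
vl = min(AVL, VLMAX) = min(12, 4) = 4
  i=0: and(0x65,0x46) → 68
  i=1: and(0x28,0xdb) → 8
  i=2: and(0x73,0x5e) → 82
  i=3: and(0xe1,0xda) → 192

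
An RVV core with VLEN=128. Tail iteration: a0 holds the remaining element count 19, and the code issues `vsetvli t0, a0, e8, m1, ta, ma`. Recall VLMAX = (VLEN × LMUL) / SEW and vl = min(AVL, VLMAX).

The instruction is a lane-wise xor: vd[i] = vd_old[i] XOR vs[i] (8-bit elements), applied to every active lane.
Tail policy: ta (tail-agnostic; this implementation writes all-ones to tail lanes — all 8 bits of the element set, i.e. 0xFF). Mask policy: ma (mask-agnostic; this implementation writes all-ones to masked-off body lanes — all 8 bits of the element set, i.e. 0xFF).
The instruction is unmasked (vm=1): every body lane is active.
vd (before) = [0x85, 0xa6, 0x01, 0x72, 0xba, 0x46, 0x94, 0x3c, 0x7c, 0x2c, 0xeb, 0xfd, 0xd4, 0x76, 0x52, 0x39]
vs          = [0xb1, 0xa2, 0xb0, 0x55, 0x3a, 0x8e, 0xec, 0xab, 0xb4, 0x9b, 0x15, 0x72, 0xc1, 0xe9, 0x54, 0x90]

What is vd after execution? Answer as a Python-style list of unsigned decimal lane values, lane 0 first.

lanes per group: 128·1/8 = 16
AVL=19 > VLMAX=16, so vl = 16
vd[0] xor(0x85,0xb1) -> 0x34
vd[1] xor(0xa6,0xa2) -> 0x04
vd[2] xor(0x01,0xb0) -> 0xb1
vd[3] xor(0x72,0x55) -> 0x27
vd[4] xor(0xba,0x3a) -> 0x80
vd[5] xor(0x46,0x8e) -> 0xc8
vd[6] xor(0x94,0xec) -> 0x78
vd[7] xor(0x3c,0xab) -> 0x97
vd[8] xor(0x7c,0xb4) -> 0xc8
vd[9] xor(0x2c,0x9b) -> 0xb7
vd[10] xor(0xeb,0x15) -> 0xfe
vd[11] xor(0xfd,0x72) -> 0x8f
vd[12] xor(0xd4,0xc1) -> 0x15
vd[13] xor(0x76,0xe9) -> 0x9f
vd[14] xor(0x52,0x54) -> 0x06
vd[15] xor(0x39,0x90) -> 0xa9

vd = [52, 4, 177, 39, 128, 200, 120, 151, 200, 183, 254, 143, 21, 159, 6, 169]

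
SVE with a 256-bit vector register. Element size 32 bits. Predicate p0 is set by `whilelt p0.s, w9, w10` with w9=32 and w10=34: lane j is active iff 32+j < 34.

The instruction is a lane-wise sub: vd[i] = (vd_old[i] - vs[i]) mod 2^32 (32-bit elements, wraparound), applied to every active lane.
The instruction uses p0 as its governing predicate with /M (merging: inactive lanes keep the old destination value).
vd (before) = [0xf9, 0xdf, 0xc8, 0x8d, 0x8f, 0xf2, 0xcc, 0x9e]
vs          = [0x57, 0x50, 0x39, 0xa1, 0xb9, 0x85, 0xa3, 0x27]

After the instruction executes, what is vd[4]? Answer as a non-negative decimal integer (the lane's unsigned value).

vd[4] = 143

256-bit reg / 32-bit elem → 8 lanes
active while 32+j < 34, i.e. j ∈ [0,2) capped at 8 ⇒ 2
  i=0: sub(0xf9,0x57) → 162
  i=1: sub(0xdf,0x50) → 143
  i=2: tail/keep → 200
  i=3: tail/keep → 141
  i=4: tail/keep → 143
  i=5: tail/keep → 242
  i=6: tail/keep → 204
  i=7: tail/keep → 158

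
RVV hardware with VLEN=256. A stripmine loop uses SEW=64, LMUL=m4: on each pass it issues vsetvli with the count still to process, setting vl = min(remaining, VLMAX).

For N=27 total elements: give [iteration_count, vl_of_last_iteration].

VLMAX = (256 × 4) / 64 = 16 lanes
N=27: ⌈27/16⌉ = 2 iters; last vl = 27 − 1×16 = 11

[iterations, last_vl] = [2, 11]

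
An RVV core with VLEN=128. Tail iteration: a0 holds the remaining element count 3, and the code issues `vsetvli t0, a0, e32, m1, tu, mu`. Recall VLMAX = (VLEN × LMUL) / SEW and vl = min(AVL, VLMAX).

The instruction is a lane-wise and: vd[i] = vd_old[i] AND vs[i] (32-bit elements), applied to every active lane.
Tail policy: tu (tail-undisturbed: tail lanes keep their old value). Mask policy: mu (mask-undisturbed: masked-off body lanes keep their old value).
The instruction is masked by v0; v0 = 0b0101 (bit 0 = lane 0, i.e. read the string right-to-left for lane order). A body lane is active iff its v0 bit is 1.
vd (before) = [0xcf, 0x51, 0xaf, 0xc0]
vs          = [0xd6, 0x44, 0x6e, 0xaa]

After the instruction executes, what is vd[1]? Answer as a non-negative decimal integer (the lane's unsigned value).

vd[1] = 81

lanes per group: 128·1/32 = 4
vl ← min(3, 4) = 3
lane  0: and(0xcf,0xd6) ⇒ 0xc6
lane  1: mask-off/keep ⇒ 0x51
lane  2: and(0xaf,0x6e) ⇒ 0x2e
lane  3: tail/keep ⇒ 0xc0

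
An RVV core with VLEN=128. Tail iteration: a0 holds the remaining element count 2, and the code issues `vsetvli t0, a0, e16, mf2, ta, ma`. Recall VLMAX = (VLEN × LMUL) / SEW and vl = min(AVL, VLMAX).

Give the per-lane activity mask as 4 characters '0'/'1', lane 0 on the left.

lanes per group: 128·1/2/16 = 4
vl ← min(2, 4) = 2
bits (lane 0 leftmost): 1100

predicate = 1100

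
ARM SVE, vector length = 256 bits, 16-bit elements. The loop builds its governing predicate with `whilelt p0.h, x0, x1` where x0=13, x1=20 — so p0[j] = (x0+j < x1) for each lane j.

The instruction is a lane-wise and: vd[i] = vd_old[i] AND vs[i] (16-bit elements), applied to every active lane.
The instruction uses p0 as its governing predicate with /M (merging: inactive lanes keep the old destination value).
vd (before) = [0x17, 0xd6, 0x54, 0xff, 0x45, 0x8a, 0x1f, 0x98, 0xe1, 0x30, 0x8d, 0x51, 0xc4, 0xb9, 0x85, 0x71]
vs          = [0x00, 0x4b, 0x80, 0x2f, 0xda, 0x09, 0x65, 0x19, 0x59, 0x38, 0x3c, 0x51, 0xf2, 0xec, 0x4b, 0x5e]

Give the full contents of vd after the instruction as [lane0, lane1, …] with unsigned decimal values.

vd = [0, 66, 0, 47, 64, 8, 5, 152, 225, 48, 141, 81, 196, 185, 133, 113]

register lanes = 256/16 = 16
whilelt: lane j active iff 13+j < 20 → j < 7 → 7 active
[0] and(0x17,0x00) = 0x00
[1] and(0xd6,0x4b) = 0x42
[2] and(0x54,0x80) = 0x00
[3] and(0xff,0x2f) = 0x2f
[4] and(0x45,0xda) = 0x40
[5] and(0x8a,0x09) = 0x08
[6] and(0x1f,0x65) = 0x05
[7] tail/keep = 0x98
[8] tail/keep = 0xe1
[9] tail/keep = 0x30
[10] tail/keep = 0x8d
[11] tail/keep = 0x51
[12] tail/keep = 0xc4
[13] tail/keep = 0xb9
[14] tail/keep = 0x85
[15] tail/keep = 0x71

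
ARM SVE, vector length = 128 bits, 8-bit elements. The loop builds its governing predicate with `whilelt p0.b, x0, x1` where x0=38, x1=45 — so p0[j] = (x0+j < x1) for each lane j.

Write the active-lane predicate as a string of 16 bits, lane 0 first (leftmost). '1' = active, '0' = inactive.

lane count: 128 div 8 = 16
whilelt: lane j active iff 38+j < 45 → j < 7 → 7 active
bits (lane 0 leftmost): 1111111000000000

predicate = 1111111000000000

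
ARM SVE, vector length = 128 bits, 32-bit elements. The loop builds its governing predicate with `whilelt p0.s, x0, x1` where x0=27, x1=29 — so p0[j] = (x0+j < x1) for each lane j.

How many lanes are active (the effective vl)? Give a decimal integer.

vl = 2

register lanes = 128/32 = 4
p0[j] = (27+j < 29); true for j=0..1 → 2 lanes set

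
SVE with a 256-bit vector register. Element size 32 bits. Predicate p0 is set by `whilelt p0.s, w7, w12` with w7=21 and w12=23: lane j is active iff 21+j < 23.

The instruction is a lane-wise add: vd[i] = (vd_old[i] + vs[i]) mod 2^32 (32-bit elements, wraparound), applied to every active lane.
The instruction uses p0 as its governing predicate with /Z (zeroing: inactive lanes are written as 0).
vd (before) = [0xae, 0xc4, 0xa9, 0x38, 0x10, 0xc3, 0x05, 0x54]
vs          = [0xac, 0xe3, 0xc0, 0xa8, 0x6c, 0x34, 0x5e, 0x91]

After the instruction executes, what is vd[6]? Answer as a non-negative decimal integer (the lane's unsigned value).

vd[6] = 0

register lanes = 256/32 = 8
active while 21+j < 23, i.e. j ∈ [0,2) capped at 8 ⇒ 2
  i=0: add(0xae,0xac) → 346
  i=1: add(0xc4,0xe3) → 423
  i=2: tail/zero → 0
  i=3: tail/zero → 0
  i=4: tail/zero → 0
  i=5: tail/zero → 0
  i=6: tail/zero → 0
  i=7: tail/zero → 0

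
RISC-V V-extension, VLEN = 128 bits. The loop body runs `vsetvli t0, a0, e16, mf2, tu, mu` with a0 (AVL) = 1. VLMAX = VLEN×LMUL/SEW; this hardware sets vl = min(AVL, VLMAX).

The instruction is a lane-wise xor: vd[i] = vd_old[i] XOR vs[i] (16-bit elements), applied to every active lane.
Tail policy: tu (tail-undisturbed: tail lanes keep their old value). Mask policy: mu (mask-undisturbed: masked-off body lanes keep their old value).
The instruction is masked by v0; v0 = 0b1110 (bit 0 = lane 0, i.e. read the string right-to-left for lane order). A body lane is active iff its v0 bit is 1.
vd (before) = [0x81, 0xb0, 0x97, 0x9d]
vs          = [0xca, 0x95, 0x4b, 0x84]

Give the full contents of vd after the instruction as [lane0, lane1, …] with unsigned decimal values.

VLMAX = (128 × 1/2) / 16 = 4 lanes
vl = min(AVL, VLMAX) = min(1, 4) = 1
lane  0: mask-off/keep ⇒ 0x81
lane  1: tail/keep ⇒ 0xb0
lane  2: tail/keep ⇒ 0x97
lane  3: tail/keep ⇒ 0x9d

vd = [129, 176, 151, 157]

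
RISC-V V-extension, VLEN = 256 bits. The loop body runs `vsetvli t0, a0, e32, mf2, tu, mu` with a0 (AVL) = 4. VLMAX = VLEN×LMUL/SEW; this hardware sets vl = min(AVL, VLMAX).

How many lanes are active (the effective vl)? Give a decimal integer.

vl = 4

lanes per group: 256·1/2/32 = 4
vl ← min(4, 4) = 4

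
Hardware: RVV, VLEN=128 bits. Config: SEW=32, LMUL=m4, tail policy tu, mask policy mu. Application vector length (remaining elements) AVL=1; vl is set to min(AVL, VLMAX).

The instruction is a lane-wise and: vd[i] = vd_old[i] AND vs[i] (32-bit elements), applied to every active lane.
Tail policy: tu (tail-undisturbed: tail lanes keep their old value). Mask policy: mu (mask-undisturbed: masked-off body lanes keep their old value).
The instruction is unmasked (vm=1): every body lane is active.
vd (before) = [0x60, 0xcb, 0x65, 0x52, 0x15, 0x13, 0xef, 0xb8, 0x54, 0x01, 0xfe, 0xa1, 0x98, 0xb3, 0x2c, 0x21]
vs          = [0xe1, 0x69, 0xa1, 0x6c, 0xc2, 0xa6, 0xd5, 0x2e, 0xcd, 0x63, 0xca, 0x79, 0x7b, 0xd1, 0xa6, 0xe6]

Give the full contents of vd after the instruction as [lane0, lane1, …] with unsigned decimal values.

VLMAX = (128 × 4) / 32 = 16 lanes
vl = min(AVL, VLMAX) = min(1, 16) = 1
lane  0: and(0x60,0xe1) ⇒ 0x60
lane  1: tail/keep ⇒ 0xcb
lane  2: tail/keep ⇒ 0x65
lane  3: tail/keep ⇒ 0x52
lane  4: tail/keep ⇒ 0x15
lane  5: tail/keep ⇒ 0x13
lane  6: tail/keep ⇒ 0xef
lane  7: tail/keep ⇒ 0xb8
lane  8: tail/keep ⇒ 0x54
lane  9: tail/keep ⇒ 0x01
lane 10: tail/keep ⇒ 0xfe
lane 11: tail/keep ⇒ 0xa1
lane 12: tail/keep ⇒ 0x98
lane 13: tail/keep ⇒ 0xb3
lane 14: tail/keep ⇒ 0x2c
lane 15: tail/keep ⇒ 0x21

vd = [96, 203, 101, 82, 21, 19, 239, 184, 84, 1, 254, 161, 152, 179, 44, 33]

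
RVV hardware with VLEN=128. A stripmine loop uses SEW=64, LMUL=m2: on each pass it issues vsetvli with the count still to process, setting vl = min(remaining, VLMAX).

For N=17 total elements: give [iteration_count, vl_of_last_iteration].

[iterations, last_vl] = [5, 1]

VLMAX = VLEN×LMUL/SEW = 128×2/64 = 4
N=17: ⌈17/4⌉ = 5 iters; last vl = 17 − 4×4 = 1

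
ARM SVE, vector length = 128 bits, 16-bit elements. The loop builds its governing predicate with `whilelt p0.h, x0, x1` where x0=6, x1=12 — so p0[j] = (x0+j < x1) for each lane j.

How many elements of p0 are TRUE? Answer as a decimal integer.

register lanes = 128/16 = 8
whilelt: lane j active iff 6+j < 12 → j < 6 → 6 active

vl = 6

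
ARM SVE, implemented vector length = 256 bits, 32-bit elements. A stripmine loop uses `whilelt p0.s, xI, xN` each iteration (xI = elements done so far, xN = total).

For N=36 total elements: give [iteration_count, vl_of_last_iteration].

[iterations, last_vl] = [5, 4]

register lanes = 256/32 = 8
N=36: ⌈36/8⌉ = 5 iters; last vl = 36 − 4×8 = 4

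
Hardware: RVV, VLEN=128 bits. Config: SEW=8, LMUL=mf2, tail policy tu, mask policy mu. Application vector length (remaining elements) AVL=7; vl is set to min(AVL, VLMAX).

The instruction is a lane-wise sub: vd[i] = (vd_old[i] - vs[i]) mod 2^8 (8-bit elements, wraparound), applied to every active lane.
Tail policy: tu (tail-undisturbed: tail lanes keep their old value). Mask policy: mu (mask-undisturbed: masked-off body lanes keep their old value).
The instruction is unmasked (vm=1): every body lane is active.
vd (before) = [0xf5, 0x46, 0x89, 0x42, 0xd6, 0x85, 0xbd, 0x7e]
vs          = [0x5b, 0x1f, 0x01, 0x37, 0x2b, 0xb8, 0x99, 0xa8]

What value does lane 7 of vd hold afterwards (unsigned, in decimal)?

vd[7] = 126

VLMAX = VLEN×LMUL/SEW = 128×1/2/8 = 8
vl = min(AVL, VLMAX) = min(7, 8) = 7
lane  0: sub(0xf5,0x5b) ⇒ 0x9a
lane  1: sub(0x46,0x1f) ⇒ 0x27
lane  2: sub(0x89,0x01) ⇒ 0x88
lane  3: sub(0x42,0x37) ⇒ 0x0b
lane  4: sub(0xd6,0x2b) ⇒ 0xab
lane  5: sub(0x85,0xb8) ⇒ 0xcd
lane  6: sub(0xbd,0x99) ⇒ 0x24
lane  7: tail/keep ⇒ 0x7e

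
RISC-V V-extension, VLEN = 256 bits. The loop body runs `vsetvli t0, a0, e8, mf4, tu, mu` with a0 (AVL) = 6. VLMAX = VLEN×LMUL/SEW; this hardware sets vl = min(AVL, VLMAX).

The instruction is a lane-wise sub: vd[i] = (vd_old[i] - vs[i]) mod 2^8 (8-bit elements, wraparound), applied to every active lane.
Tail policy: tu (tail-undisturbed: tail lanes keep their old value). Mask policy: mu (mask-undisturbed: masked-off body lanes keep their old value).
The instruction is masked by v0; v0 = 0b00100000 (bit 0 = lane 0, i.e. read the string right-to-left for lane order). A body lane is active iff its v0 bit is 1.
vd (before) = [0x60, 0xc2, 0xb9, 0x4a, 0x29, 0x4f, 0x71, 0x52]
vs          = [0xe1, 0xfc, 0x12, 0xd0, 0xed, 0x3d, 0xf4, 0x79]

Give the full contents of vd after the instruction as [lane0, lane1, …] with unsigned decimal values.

VLMAX = (256 × 1/4) / 8 = 8 lanes
AVL=6 ≤ VLMAX=8, so vl = 6
vd[0] mask-off/keep -> 0x60
vd[1] mask-off/keep -> 0xc2
vd[2] mask-off/keep -> 0xb9
vd[3] mask-off/keep -> 0x4a
vd[4] mask-off/keep -> 0x29
vd[5] sub(0x4f,0x3d) -> 0x12
vd[6] tail/keep -> 0x71
vd[7] tail/keep -> 0x52

vd = [96, 194, 185, 74, 41, 18, 113, 82]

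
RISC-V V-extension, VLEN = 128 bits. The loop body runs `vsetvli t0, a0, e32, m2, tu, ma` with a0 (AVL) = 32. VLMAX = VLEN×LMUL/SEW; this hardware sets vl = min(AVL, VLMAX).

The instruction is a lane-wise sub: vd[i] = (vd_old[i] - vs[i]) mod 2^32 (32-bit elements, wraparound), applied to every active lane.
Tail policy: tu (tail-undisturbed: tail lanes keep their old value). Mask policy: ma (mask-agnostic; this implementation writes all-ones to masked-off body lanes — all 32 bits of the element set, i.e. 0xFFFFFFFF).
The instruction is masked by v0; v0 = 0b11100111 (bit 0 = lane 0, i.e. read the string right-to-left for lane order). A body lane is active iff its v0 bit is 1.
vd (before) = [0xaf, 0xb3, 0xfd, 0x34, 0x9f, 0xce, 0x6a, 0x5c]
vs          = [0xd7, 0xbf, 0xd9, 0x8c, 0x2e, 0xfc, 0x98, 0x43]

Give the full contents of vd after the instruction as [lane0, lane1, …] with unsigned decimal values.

vd = [4294967256, 4294967284, 36, 4294967295, 4294967295, 4294967250, 4294967250, 25]

lanes per group: 128·2/32 = 8
vl ← min(32, 8) = 8
[0] sub(0xaf,0xd7) = 0xffffffd8
[1] sub(0xb3,0xbf) = 0xfffffff4
[2] sub(0xfd,0xd9) = 0x24
[3] mask-off/ones = 0xffffffff
[4] mask-off/ones = 0xffffffff
[5] sub(0xce,0xfc) = 0xffffffd2
[6] sub(0x6a,0x98) = 0xffffffd2
[7] sub(0x5c,0x43) = 0x19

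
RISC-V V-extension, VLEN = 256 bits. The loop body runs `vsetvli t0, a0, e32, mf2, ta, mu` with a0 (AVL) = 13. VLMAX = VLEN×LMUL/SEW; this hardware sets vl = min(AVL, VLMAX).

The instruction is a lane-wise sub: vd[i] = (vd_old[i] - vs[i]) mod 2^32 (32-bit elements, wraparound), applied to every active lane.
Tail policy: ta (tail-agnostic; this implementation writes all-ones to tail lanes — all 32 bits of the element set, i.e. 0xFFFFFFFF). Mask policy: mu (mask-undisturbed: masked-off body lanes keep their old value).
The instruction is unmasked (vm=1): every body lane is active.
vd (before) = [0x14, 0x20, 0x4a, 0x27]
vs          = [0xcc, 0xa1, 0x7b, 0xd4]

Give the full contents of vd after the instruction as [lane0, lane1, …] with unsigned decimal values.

VLMAX = (256 × 1/2) / 32 = 4 lanes
vl ← min(13, 4) = 4
vd[0] sub(0x14,0xcc) -> 0xffffff48
vd[1] sub(0x20,0xa1) -> 0xffffff7f
vd[2] sub(0x4a,0x7b) -> 0xffffffcf
vd[3] sub(0x27,0xd4) -> 0xffffff53

vd = [4294967112, 4294967167, 4294967247, 4294967123]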